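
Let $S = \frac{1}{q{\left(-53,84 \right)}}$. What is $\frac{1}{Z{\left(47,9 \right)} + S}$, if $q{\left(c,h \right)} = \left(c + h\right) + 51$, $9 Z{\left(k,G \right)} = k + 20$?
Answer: $\frac{738}{5503} \approx 0.13411$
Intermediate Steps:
$Z{\left(k,G \right)} = \frac{20}{9} + \frac{k}{9}$ ($Z{\left(k,G \right)} = \frac{k + 20}{9} = \frac{20 + k}{9} = \frac{20}{9} + \frac{k}{9}$)
$q{\left(c,h \right)} = 51 + c + h$
$S = \frac{1}{82}$ ($S = \frac{1}{51 - 53 + 84} = \frac{1}{82} \approx 0.012195$)
$\frac{1}{Z{\left(47,9 \right)} + S} = \frac{1}{\left(\frac{20}{9} + \frac{1}{9} \cdot 47\right) + \frac{1}{82}} = \frac{1}{\left(\frac{20}{9} + \frac{47}{9}\right) + \frac{1}{82}} = \frac{1}{\frac{67}{9} + \frac{1}{82}} = \frac{1}{\frac{5503}{738}} = \frac{738}{5503}$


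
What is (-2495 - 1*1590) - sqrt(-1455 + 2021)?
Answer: -4085 - sqrt(566) ≈ -4108.8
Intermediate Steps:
(-2495 - 1*1590) - sqrt(-1455 + 2021) = (-2495 - 1590) - sqrt(566) = -4085 - sqrt(566)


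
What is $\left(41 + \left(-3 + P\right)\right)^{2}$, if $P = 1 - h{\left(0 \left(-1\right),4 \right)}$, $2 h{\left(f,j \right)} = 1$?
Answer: $\frac{5929}{4} \approx 1482.3$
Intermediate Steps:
$h{\left(f,j \right)} = \frac{1}{2}$ ($h{\left(f,j \right)} = \frac{1}{2} \cdot 1 = \frac{1}{2}$)
$P = \frac{1}{2}$ ($P = 1 - \frac{1}{2} = \frac{1}{2} \approx 0.5$)
$\left(41 + \left(-3 + P\right)\right)^{2} = \left(41 + \left(-3 + \frac{1}{2}\right)\right)^{2} = \left(41 - \frac{5}{2}\right)^{2} = \left(\frac{77}{2}\right)^{2} = \frac{5929}{4}$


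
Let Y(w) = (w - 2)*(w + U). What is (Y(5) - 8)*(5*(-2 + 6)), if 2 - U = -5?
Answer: 560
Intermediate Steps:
U = 7 (U = 2 - 1*(-5) = 2 + 5 = 7)
Y(w) = (-2 + w)*(7 + w) (Y(w) = (w - 2)*(w + 7) = (-2 + w)*(7 + w))
(Y(5) - 8)*(5*(-2 + 6)) = ((-14 + 5² + 5*5) - 8)*(5*(-2 + 6)) = ((-14 + 25 + 25) - 8)*(5*4) = (36 - 8)*20 = 28*20 = 560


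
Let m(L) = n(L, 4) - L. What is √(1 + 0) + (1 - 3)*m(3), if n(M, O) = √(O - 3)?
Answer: 5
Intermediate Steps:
n(M, O) = √(-3 + O)
m(L) = 1 - L (m(L) = √(-3 + 4) - L = √1 - L = 1 - L)
√(1 + 0) + (1 - 3)*m(3) = √(1 + 0) + (1 - 3)*(1 - 1*3) = √1 - 2*(1 - 3) = 1 - 2*(-2) = 1 + 4 = 5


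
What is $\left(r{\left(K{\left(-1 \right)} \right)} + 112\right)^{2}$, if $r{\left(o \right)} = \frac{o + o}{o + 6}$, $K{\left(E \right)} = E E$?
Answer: $\frac{617796}{49} \approx 12608.0$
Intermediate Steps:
$K{\left(E \right)} = E^{2}$
$r{\left(o \right)} = \frac{2 o}{6 + o}$
$\left(r{\left(K{\left(-1 \right)} \right)} + 112\right)^{2} = \left(\frac{2 \left(-1\right)^{2}}{6 + \left(-1\right)^{2}} + 112\right)^{2} = \left(2 \cdot 1 \frac{1}{6 + 1} + 112\right)^{2} = \left(2 \cdot 1 \cdot \frac{1}{7} + 112\right)^{2} = \left(\frac{2}{7} + 112\right)^{2} = \left(\frac{786}{7}\right)^{2} = \frac{617796}{49}$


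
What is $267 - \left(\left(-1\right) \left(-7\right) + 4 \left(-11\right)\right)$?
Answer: $304$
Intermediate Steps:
$267 - \left(\left(-1\right) \left(-7\right) + 4 \left(-11\right)\right) = 267 - \left(7 - 44\right) = 267 - -37 = 267 + 37 = 304$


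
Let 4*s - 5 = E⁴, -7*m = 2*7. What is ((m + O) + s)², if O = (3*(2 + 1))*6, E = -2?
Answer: 52441/16 ≈ 3277.6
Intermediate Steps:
m = -2 (m = -2*7/7 = -⅐*14 = -2)
s = 21/4 (s = 5/4 + (¼)*(-2)⁴ = 5/4 + (¼)*16 = 5/4 + 4 = 21/4 ≈ 5.2500)
O = 54 (O = (3*3)*6 = 9*6 = 54)
((m + O) + s)² = ((-2 + 54) + 21/4)² = (52 + 21/4)² = (229/4)² = 52441/16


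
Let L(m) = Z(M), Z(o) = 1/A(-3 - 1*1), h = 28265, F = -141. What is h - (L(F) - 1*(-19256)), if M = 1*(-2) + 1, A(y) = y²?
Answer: 144143/16 ≈ 9008.9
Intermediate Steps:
M = -1 (M = -2 + 1 = -1)
Z(o) = 1/16 (Z(o) = 1/((-3 - 1*1)²) = 1/((-3 - 1)²) = 1/((-4)²) = 1/16)
L(m) = 1/16
h - (L(F) - 1*(-19256)) = 28265 - (1/16 - 1*(-19256)) = 28265 - (1/16 + 19256) = 28265 - 1*308097/16 = 28265 - 308097/16 = 144143/16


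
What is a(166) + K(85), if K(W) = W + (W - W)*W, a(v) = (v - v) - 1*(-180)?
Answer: 265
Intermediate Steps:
a(v) = 180 (a(v) = 0 + 180 = 180)
K(W) = W (K(W) = W + 0*W = W + 0 = W)
a(166) + K(85) = 180 + 85 = 265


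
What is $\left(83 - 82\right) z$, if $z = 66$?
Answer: $66$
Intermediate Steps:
$\left(83 - 82\right) z = \left(83 - 82\right) 66 = 1 \cdot 66 = 66$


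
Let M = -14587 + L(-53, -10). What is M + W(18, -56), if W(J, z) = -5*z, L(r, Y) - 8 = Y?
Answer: -14309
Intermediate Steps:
L(r, Y) = 8 + Y
M = -14589 (M = -14587 + (8 - 10) = -14587 - 2 = -14589)
M + W(18, -56) = -14589 - 5*(-56) = -14589 + 280 = -14309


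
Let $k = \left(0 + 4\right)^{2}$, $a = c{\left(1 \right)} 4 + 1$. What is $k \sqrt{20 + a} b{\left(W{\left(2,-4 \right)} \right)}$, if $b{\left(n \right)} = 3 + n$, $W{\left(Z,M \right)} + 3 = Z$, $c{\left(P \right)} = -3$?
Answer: $96$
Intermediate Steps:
$W{\left(Z,M \right)} = -3 + Z$
$a = -11$ ($a = \left(-3\right) 4 + 1 = -12 + 1 = -11$)
$k = 16$ ($k = 4^{2} = 16$)
$k \sqrt{20 + a} b{\left(W{\left(2,-4 \right)} \right)} = 16 \sqrt{20 - 11} \left(3 + \left(-3 + 2\right)\right) = 16 \sqrt{9} \left(3 - 1\right) = 16 \cdot 3 \cdot 2 = 48 \cdot 2 = 96$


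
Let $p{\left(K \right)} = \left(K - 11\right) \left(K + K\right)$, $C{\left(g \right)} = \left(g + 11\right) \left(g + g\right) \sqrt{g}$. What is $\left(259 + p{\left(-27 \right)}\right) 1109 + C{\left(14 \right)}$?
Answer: $2562899 + 700 \sqrt{14} \approx 2.5655 \cdot 10^{6}$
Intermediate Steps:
$C{\left(g \right)} = 2 g^{\frac{3}{2}} \left(11 + g\right)$ ($C{\left(g \right)} = \left(11 + g\right) 2 g \sqrt{g} = 2 g \left(11 + g\right) \sqrt{g} = 2 g^{\frac{3}{2}} \left(11 + g\right)$)
$p{\left(K \right)} = 2 K \left(-11 + K\right)$ ($p{\left(K \right)} = \left(-11 + K\right) 2 K = 2 K \left(-11 + K\right)$)
$\left(259 + p{\left(-27 \right)}\right) 1109 + C{\left(14 \right)} = \left(259 + 2 \left(-27\right) \left(-11 - 27\right)\right) 1109 + 2 \cdot 14^{\frac{3}{2}} \left(11 + 14\right) = \left(259 + 2 \left(-27\right) \left(-38\right)\right) 1109 + 2 \cdot 14 \sqrt{14} \cdot 25 = \left(259 + 2052\right) 1109 + 700 \sqrt{14} = 2311 \cdot 1109 + 700 \sqrt{14} = 2562899 + 700 \sqrt{14}$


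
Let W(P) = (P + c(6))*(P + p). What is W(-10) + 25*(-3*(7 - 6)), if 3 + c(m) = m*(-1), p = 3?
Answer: 58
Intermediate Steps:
c(m) = -3 - m (c(m) = -3 + m*(-1) = -3 - m)
W(P) = (-9 + P)*(3 + P) (W(P) = (P + (-3 - 1*6))*(P + 3) = (P + (-3 - 6))*(3 + P) = (P - 9)*(3 + P) = (-9 + P)*(3 + P))
W(-10) + 25*(-3*(7 - 6)) = (-27 + (-10)² - 6*(-10)) + 25*(-3*(7 - 6)) = (-27 + 100 + 60) + 25*(-3*1) = 133 + 25*(-3) = 133 - 75 = 58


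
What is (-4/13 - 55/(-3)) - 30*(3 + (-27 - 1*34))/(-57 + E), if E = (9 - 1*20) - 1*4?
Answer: -479/78 ≈ -6.1410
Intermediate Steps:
E = -15 (E = (9 - 20) - 4 = -11 - 4 = -15)
(-4/13 - 55/(-3)) - 30*(3 + (-27 - 1*34))/(-57 + E) = (-4/13 - 55/(-3)) - 30*(3 + (-27 - 1*34))/(-57 - 15) = (-4*1/13 - 55*(-⅓)) - 30*(3 + (-27 - 34))/(-72) = (-4/13 + 55/3) - 30*(3 - 61)*(-1)/72 = 703/39 - (-1740)*(-1)/72 = 703/39 - 30*29/36 = 703/39 - 145/6 = -479/78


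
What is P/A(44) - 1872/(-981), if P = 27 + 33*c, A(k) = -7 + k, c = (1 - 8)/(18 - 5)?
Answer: 113128/52429 ≈ 2.1577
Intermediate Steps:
c = -7/13 ≈ -0.53846
P = 120/13 (P = 27 + 33*(-7/13) = 27 - 231/13 = 120/13 ≈ 9.2308)
P/A(44) - 1872/(-981) = 120/(13*(-7 + 44)) - 1872/(-981) = (120/13)/37 - 1872*(-1/981) = (120/13)*(1/37) + 208/109 = 120/481 + 208/109 = 113128/52429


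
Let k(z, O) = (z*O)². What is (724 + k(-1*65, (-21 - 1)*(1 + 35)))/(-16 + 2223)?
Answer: 2650191124/2207 ≈ 1.2008e+6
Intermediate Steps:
k(z, O) = O²*z² (k(z, O) = (O*z)² = O²*z²)
(724 + k(-1*65, (-21 - 1)*(1 + 35)))/(-16 + 2223) = (724 + ((-21 - 1)*(1 + 35))²*(-1*65)²)/(-16 + 2223) = (724 + (-22*36)²*(-65)²)/2207 = (724 + (-792)²*4225)*(1/2207) = (724 + 627264*4225)*(1/2207) = (724 + 2650190400)*(1/2207) = 2650191124*(1/2207) = 2650191124/2207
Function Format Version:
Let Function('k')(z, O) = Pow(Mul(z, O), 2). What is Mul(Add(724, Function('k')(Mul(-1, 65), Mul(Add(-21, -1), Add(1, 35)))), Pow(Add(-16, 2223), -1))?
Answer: Rational(2650191124, 2207) ≈ 1.2008e+6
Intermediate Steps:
Function('k')(z, O) = Mul(Pow(O, 2), Pow(z, 2)) (Function('k')(z, O) = Pow(Mul(O, z), 2) = Mul(Pow(O, 2), Pow(z, 2)))
Mul(Add(724, Function('k')(Mul(-1, 65), Mul(Add(-21, -1), Add(1, 35)))), Pow(Add(-16, 2223), -1)) = Mul(Add(724, Mul(Pow(Mul(Add(-21, -1), Add(1, 35)), 2), Pow(Mul(-1, 65), 2))), Pow(Add(-16, 2223), -1)) = Mul(Add(724, Mul(Pow(Mul(-22, 36), 2), Pow(-65, 2))), Pow(2207, -1)) = Mul(Add(724, Mul(Pow(-792, 2), 4225)), Rational(1, 2207)) = Mul(Add(724, Mul(627264, 4225)), Rational(1, 2207)) = Mul(Add(724, 2650190400), Rational(1, 2207)) = Mul(2650191124, Rational(1, 2207)) = Rational(2650191124, 2207)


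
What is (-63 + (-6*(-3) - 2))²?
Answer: 2209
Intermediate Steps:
(-63 + (-6*(-3) - 2))² = (-63 + (18 - 2))² = (-63 + 16)² = (-47)² = 2209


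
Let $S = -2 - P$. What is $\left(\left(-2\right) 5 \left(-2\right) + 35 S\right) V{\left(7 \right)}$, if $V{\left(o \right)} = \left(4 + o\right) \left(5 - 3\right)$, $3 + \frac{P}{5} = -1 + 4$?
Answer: $-1100$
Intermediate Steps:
$P = 0$ ($P = -15 + 5 \left(-1 + 4\right) = -15 + 5 \cdot 3 = -15 + 15 = 0$)
$S = -2$ ($S = -2 - 0 = -2 + 0 = -2$)
$V{\left(o \right)} = 8 + 2 o$ ($V{\left(o \right)} = \left(4 + o\right) 2 = 8 + 2 o$)
$\left(\left(-2\right) 5 \left(-2\right) + 35 S\right) V{\left(7 \right)} = \left(\left(-2\right) 5 \left(-2\right) + 35 \left(-2\right)\right) \left(8 + 2 \cdot 7\right) = \left(\left(-10\right) \left(-2\right) - 70\right) \left(8 + 14\right) = \left(20 - 70\right) 22 = \left(-50\right) 22 = -1100$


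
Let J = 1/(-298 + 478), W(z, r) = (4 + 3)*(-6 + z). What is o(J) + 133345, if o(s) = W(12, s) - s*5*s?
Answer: 864347759/6480 ≈ 1.3339e+5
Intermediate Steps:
W(z, r) = -42 + 7*z (W(z, r) = 7*(-6 + z) = -42 + 7*z)
J = 1/180 ≈ 0.0055556
o(s) = 42 - 5*s**2 (o(s) = (-42 + 7*12) - s*5*s = (-42 + 84) - 5*s*s = 42 - 5*s**2)
o(J) + 133345 = (42 - 5*(1/180)**2) + 133345 = (42 - 5*1/32400) + 133345 = (42 - 1/6480) + 133345 = 272159/6480 + 133345 = 864347759/6480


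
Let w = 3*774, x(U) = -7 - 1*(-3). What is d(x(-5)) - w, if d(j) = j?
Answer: -2326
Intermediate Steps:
x(U) = -4 (x(U) = -7 + 3 = -4)
w = 2322
d(x(-5)) - w = -4 - 1*2322 = -4 - 2322 = -2326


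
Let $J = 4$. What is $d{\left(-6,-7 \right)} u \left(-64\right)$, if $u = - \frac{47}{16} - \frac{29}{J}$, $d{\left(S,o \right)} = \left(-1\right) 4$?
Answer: $-2608$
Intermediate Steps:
$d{\left(S,o \right)} = -4$
$u = - \frac{163}{16}$ ($u = - \frac{47}{16} - \frac{29}{4} = - \frac{163}{16} \approx -10.188$)
$d{\left(-6,-7 \right)} u \left(-64\right) = \left(-4\right) \left(- \frac{163}{16}\right) \left(-64\right) = \frac{163}{4} \left(-64\right) = -2608$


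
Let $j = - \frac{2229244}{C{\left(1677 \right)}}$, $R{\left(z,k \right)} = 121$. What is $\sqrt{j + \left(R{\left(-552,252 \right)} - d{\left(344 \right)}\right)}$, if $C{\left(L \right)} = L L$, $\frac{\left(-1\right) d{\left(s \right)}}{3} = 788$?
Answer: $\frac{\sqrt{6986408321}}{1677} \approx 49.842$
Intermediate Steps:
$d{\left(s \right)} = -2364$ ($d{\left(s \right)} = \left(-3\right) 788 = -2364$)
$C{\left(L \right)} = L^{2}$
$j = - \frac{2229244}{2812329}$ ($j = - \frac{2229244}{1677^{2}} = - \frac{2229244}{2812329} \approx -0.79267$)
$\sqrt{j + \left(R{\left(-552,252 \right)} - d{\left(344 \right)}\right)} = \sqrt{- \frac{2229244}{2812329} + \left(121 - -2364\right)} = \sqrt{- \frac{2229244}{2812329} + \left(121 + 2364\right)} = \sqrt{- \frac{2229244}{2812329} + 2485} = \sqrt{\frac{6986408321}{2812329}} = \frac{\sqrt{6986408321}}{1677}$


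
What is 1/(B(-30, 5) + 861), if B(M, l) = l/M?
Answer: 6/5165 ≈ 0.0011617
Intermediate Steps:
1/(B(-30, 5) + 861) = 1/(5/(-30) + 861) = 1/(5*(-1/30) + 861) = 1/(-⅙ + 861) = 1/(5165/6) = 6/5165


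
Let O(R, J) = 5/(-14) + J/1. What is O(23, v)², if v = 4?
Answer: 2601/196 ≈ 13.270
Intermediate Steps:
O(R, J) = -5/14 + J (O(R, J) = 5*(-1/14) + J*1 = -5/14 + J)
O(23, v)² = (-5/14 + 4)² = (51/14)² = 2601/196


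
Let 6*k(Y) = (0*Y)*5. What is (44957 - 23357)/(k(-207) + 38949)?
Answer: 7200/12983 ≈ 0.55457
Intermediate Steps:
k(Y) = 0 (k(Y) = ((0*Y)*5)/6 = (0*5)/6 = (1/6)*0 = 0)
(44957 - 23357)/(k(-207) + 38949) = (44957 - 23357)/(0 + 38949) = 21600/38949 = 21600*(1/38949) = 7200/12983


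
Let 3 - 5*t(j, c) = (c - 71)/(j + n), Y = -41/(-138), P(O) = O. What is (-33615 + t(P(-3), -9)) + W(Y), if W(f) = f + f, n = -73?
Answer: -220339877/6555 ≈ -33614.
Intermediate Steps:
Y = 41/138 (Y = -41*(-1/138) = 41/138 ≈ 0.29710)
W(f) = 2*f
t(j, c) = 3/5 - (-71 + c)/(5*(-73 + j)) (t(j, c) = 3/5 - (c - 71)/(5*(j - 73)) = 3/5 - (-71 + c)/(5*(-73 + j)))
(-33615 + t(P(-3), -9)) + W(Y) = (-33615 + (-148 - 1*(-9) + 3*(-3))/(5*(-73 - 3))) + 2*(41/138) = (-33615 + (1/5)*(-148 + 9 - 9)/(-76)) + 41/69 = (-33615 + (1/5)*(-1/76)*(-148)) + 41/69 = (-33615 + 37/95) + 41/69 = -3193388/95 + 41/69 = -220339877/6555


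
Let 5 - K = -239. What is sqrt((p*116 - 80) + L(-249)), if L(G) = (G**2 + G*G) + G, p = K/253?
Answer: sqrt(7923345969)/253 ≈ 351.83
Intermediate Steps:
K = 244 (K = 5 - 1*(-239) = 5 + 239 = 244)
p = 244/253 ≈ 0.96443
L(G) = G + 2*G**2 (L(G) = (G**2 + G**2) + G = 2*G**2 + G = G + 2*G**2)
sqrt((p*116 - 80) + L(-249)) = sqrt(((244/253)*116 - 80) - 249*(1 + 2*(-249))) = sqrt((28304/253 - 80) - 249*(1 - 498)) = sqrt(8064/253 - 249*(-497)) = sqrt(8064/253 + 123753) = sqrt(31317573/253) = sqrt(7923345969)/253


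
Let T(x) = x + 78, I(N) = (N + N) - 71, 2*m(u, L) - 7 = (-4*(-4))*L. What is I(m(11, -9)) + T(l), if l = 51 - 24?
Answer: -103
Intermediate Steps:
m(u, L) = 7/2 + 8*L (m(u, L) = 7/2 + ((-4*(-4))*L)/2 = 7/2 + (16*L)/2 = 7/2 + 8*L)
I(N) = -71 + 2*N (I(N) = 2*N - 71 = -71 + 2*N)
l = 27
T(x) = 78 + x
I(m(11, -9)) + T(l) = (-71 + 2*(7/2 + 8*(-9))) + (78 + 27) = (-71 + 2*(7/2 - 72)) + 105 = (-71 + 2*(-137/2)) + 105 = (-71 - 137) + 105 = -208 + 105 = -103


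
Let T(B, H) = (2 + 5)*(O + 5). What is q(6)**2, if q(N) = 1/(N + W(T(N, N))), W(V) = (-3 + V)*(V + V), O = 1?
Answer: 1/10771524 ≈ 9.2837e-8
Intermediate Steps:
T(B, H) = 42 (T(B, H) = (2 + 5)*(1 + 5) = 7*6 = 42)
W(V) = 2*V*(-3 + V) (W(V) = (-3 + V)*(2*V) = 2*V*(-3 + V))
q(N) = 1/(3276 + N) (q(N) = 1/(N + 2*42*(-3 + 42)) = 1/(N + 2*42*39) = 1/(N + 3276) = 1/(3276 + N))
q(6)**2 = (1/(3276 + 6))**2 = (1/3282)**2 = 1/10771524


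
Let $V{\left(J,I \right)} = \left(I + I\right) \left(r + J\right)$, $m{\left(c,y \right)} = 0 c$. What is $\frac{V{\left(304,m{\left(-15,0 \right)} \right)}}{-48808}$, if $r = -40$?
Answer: $0$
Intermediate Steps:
$m{\left(c,y \right)} = 0$
$V{\left(J,I \right)} = 2 I \left(-40 + J\right)$ ($V{\left(J,I \right)} = \left(I + I\right) \left(-40 + J\right) = 2 I \left(-40 + J\right)$)
$\frac{V{\left(304,m{\left(-15,0 \right)} \right)}}{-48808} = \frac{2 \cdot 0 \left(-40 + 304\right)}{-48808} = 2 \cdot 0 \cdot 264 \left(- \frac{1}{48808}\right) = 0 \left(- \frac{1}{48808}\right) = 0$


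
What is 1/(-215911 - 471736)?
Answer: -1/687647 ≈ -1.4542e-6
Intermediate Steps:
1/(-215911 - 471736) = 1/(-687647) = -1/687647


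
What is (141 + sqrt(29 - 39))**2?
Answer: (141 + I*sqrt(10))**2 ≈ 19871.0 + 891.76*I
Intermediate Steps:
(141 + sqrt(29 - 39))**2 = (141 + sqrt(-10))**2 = (141 + I*sqrt(10))**2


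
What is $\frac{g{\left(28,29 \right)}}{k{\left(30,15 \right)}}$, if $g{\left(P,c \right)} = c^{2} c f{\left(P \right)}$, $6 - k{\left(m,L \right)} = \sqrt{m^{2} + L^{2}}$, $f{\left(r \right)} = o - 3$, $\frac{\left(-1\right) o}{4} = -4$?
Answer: $- \frac{634114}{363} - \frac{1585285 \sqrt{5}}{363} \approx -11512.0$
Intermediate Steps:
$o = 16$ ($o = \left(-4\right) \left(-4\right) = 16$)
$f{\left(r \right)} = 13$ ($f{\left(r \right)} = 16 - 3 = 13$)
$k{\left(m,L \right)} = 6 - \sqrt{L^{2} + m^{2}}$ ($k{\left(m,L \right)} = 6 - \sqrt{m^{2} + L^{2}} = 6 - \sqrt{L^{2} + m^{2}}$)
$g{\left(P,c \right)} = 13 c^{3}$ ($g{\left(P,c \right)} = c^{2} c 13 = c^{3} \cdot 13 = 13 c^{3}$)
$\frac{g{\left(28,29 \right)}}{k{\left(30,15 \right)}} = \frac{13 \cdot 29^{3}}{6 - \sqrt{15^{2} + 30^{2}}} = \frac{13 \cdot 24389}{6 - \sqrt{225 + 900}} = \frac{317057}{6 - \sqrt{1125}} = \frac{317057}{6 - 15 \sqrt{5}}$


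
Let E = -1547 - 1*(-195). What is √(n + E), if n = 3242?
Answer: 3*√210 ≈ 43.474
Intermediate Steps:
E = -1352 (E = -1547 + 195 = -1352)
√(n + E) = √(3242 - 1352) = √1890 = 3*√210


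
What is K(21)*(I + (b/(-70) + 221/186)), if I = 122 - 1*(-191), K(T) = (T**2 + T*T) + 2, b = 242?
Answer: 894103678/3255 ≈ 2.7469e+5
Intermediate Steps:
K(T) = 2 + 2*T**2 (K(T) = (T**2 + T**2) + 2 = 2*T**2 + 2 = 2 + 2*T**2)
I = 313 (I = 122 + 191 = 313)
K(21)*(I + (b/(-70) + 221/186)) = (2 + 2*21**2)*(313 + (242/(-70) + 221/186)) = (2 + 2*441)*(313 + (242*(-1/70) + 221*(1/186))) = (2 + 882)*(313 + (-121/35 + 221/186)) = 884*(313 - 14771/6510) = 884*(2022859/6510) = 894103678/3255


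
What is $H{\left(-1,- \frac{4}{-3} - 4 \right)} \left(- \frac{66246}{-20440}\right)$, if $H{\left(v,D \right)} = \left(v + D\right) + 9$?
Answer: $\frac{44164}{2555} \approx 17.285$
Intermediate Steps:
$H{\left(v,D \right)} = 9 + D + v$ ($H{\left(v,D \right)} = \left(D + v\right) + 9 = 9 + D + v$)
$H{\left(-1,- \frac{4}{-3} - 4 \right)} \left(- \frac{66246}{-20440}\right) = \left(9 - \left(4 + \frac{4}{-3}\right) - 1\right) \left(- \frac{66246}{-20440}\right) = \left(9 - \frac{8}{3} - 1\right) \left(\left(-66246\right) \left(- \frac{1}{20440}\right)\right) = \left(9 + \left(\frac{4}{3} - 4\right) - 1\right) \frac{33123}{10220} = \left(9 - \frac{8}{3} - 1\right) \frac{33123}{10220} = \frac{16}{3} \cdot \frac{33123}{10220} = \frac{44164}{2555}$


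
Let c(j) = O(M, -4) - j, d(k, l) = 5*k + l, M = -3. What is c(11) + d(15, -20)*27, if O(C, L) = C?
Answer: 1471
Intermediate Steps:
d(k, l) = l + 5*k
c(j) = -3 - j
c(11) + d(15, -20)*27 = (-3 - 1*11) + (-20 + 5*15)*27 = (-3 - 11) + (-20 + 75)*27 = -14 + 55*27 = -14 + 1485 = 1471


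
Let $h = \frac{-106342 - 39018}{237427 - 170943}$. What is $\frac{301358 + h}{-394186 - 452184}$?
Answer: $- \frac{357773927}{1004822555} \approx -0.35606$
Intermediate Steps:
$h = - \frac{36340}{16621}$ ($h = - \frac{145360}{66484} = \left(-145360\right) \frac{1}{66484} = - \frac{36340}{16621} \approx -2.1864$)
$\frac{301358 + h}{-394186 - 452184} = \frac{301358 - \frac{36340}{16621}}{-394186 - 452184} = \frac{5008834978}{16621 \left(-846370\right)} = \frac{5008834978}{16621} \left(- \frac{1}{846370}\right) = - \frac{357773927}{1004822555}$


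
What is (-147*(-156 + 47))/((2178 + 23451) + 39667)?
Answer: 2289/9328 ≈ 0.24539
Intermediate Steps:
(-147*(-156 + 47))/((2178 + 23451) + 39667) = (-147*(-109))/(25629 + 39667) = 16023/65296 = 16023*(1/65296) = 2289/9328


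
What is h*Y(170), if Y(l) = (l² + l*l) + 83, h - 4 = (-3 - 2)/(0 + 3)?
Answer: 405181/3 ≈ 1.3506e+5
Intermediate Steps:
h = 7/3 (h = 4 + (-3 - 2)/(0 + 3) = 4 - 5/3 = 7/3 ≈ 2.3333)
Y(l) = 83 + 2*l² (Y(l) = (l² + l²) + 83 = 2*l² + 83 = 83 + 2*l²)
h*Y(170) = 7*(83 + 2*170²)/3 = 7*(83 + 2*28900)/3 = 7*(83 + 57800)/3 = (7/3)*57883 = 405181/3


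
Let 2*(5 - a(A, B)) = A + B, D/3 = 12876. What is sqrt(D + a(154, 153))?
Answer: 3*sqrt(17102)/2 ≈ 196.16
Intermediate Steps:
D = 38628 (D = 3*12876 = 38628)
a(A, B) = 5 - A/2 - B/2 (a(A, B) = 5 - (A + B)/2 = 5 + (-A/2 - B/2) = 5 - A/2 - B/2)
sqrt(D + a(154, 153)) = sqrt(38628 + (5 - 1/2*154 - 1/2*153)) = sqrt(38628 + (5 - 77 - 153/2)) = sqrt(38628 - 297/2) = sqrt(76959/2) = 3*sqrt(17102)/2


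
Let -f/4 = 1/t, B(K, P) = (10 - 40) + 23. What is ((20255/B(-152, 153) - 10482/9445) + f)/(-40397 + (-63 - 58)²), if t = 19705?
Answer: 107747988543/958709020220 ≈ 0.11239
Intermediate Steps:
B(K, P) = -7 (B(K, P) = -30 + 23 = -7)
f = -4/19705 ≈ -0.00020299
((20255/B(-152, 153) - 10482/9445) + f)/(-40397 + (-63 - 58)²) = ((20255/(-7) - 10482/9445) - 4/19705)/(-40397 + (-63 - 58)²) = ((20255*(-⅐) - 10482*1/9445) - 4/19705)/(-40397 + (-121)²) = ((-20255/7 - 10482/9445) - 4/19705)/(-40397 + 14641) = (-191381849/66115 - 4/19705)/(-25756) = -107747988543/37222745*(-1/25756) = 107747988543/958709020220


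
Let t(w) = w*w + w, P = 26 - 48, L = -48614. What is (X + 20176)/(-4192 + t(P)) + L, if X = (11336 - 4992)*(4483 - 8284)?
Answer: -78618426/1865 ≈ -42155.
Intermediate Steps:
P = -22
X = -24113544 (X = 6344*(-3801) = -24113544)
t(w) = w + w² (t(w) = w² + w = w + w²)
(X + 20176)/(-4192 + t(P)) + L = (-24113544 + 20176)/(-4192 - 22*(1 - 22)) - 48614 = -24093368/(-4192 - 22*(-21)) - 48614 = -24093368/(-4192 + 462) - 48614 = -24093368/(-3730) - 48614 = -24093368*(-1/3730) - 48614 = 12046684/1865 - 48614 = -78618426/1865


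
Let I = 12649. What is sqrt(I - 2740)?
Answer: 3*sqrt(1101) ≈ 99.544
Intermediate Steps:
sqrt(I - 2740) = sqrt(12649 - 2740) = sqrt(9909) = 3*sqrt(1101)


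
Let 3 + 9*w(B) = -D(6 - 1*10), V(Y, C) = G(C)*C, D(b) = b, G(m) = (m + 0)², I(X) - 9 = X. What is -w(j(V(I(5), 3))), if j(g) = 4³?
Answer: -⅑ ≈ -0.11111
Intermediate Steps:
I(X) = 9 + X
G(m) = m²
V(Y, C) = C³ (V(Y, C) = C²*C = C³)
j(g) = 64
w(B) = ⅑ (w(B) = -⅓ + (-(6 - 1*10))/9 = -⅓ + (-(6 - 10))/9 = -⅓ + (-1*(-4))/9 = -⅓ + (⅑)*4 = -⅓ + 4/9 = ⅑)
-w(j(V(I(5), 3))) = -1*⅑ = -⅑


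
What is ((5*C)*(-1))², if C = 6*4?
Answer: 14400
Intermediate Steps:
C = 24
((5*C)*(-1))² = ((5*24)*(-1))² = (120*(-1))² = (-120)² = 14400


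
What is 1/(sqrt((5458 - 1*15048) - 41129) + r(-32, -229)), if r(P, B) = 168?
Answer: 168/78943 - I*sqrt(50719)/78943 ≈ 0.0021281 - 0.0028528*I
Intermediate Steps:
1/(sqrt((5458 - 1*15048) - 41129) + r(-32, -229)) = 1/(sqrt((5458 - 1*15048) - 41129) + 168) = 1/(sqrt((5458 - 15048) - 41129) + 168) = 1/(sqrt(-9590 - 41129) + 168) = 1/(sqrt(-50719) + 168) = 1/(I*sqrt(50719) + 168) = 1/(168 + I*sqrt(50719))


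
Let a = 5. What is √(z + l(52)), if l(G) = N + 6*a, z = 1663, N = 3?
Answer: 4*√106 ≈ 41.182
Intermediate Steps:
l(G) = 33 (l(G) = 3 + 6*5 = 3 + 30 = 33)
√(z + l(52)) = √(1663 + 33) = √1696 = 4*√106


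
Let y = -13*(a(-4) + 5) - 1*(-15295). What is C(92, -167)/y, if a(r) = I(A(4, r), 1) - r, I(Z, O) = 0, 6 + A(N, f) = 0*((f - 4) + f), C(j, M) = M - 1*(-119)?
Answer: -24/7589 ≈ -0.0031625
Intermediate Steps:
C(j, M) = 119 + M (C(j, M) = M + 119 = 119 + M)
A(N, f) = -6 (A(N, f) = -6 + 0*((f - 4) + f) = -6 + 0*((-4 + f) + f) = -6 + 0*(-4 + 2*f) = -6 + 0 = -6)
a(r) = -r (a(r) = 0 - r = -r)
y = 15178 (y = -13*(-1*(-4) + 5) - 1*(-15295) = -13*(4 + 5) + 15295 = -13*9 + 15295 = -117 + 15295 = 15178)
C(92, -167)/y = (119 - 167)/15178 = -48*1/15178 = -24/7589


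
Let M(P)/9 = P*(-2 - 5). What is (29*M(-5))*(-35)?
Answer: -319725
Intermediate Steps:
M(P) = -63*P (M(P) = 9*(P*(-2 - 5)) = 9*(P*(-7)) = 9*(-7*P) = -63*P)
(29*M(-5))*(-35) = (29*(-63*(-5)))*(-35) = (29*315)*(-35) = 9135*(-35) = -319725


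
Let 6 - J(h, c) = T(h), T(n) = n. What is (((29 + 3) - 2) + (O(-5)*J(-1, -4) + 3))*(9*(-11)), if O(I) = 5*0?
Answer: -3267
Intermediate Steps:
O(I) = 0
J(h, c) = 6 - h
(((29 + 3) - 2) + (O(-5)*J(-1, -4) + 3))*(9*(-11)) = (((29 + 3) - 2) + (0*(6 - 1*(-1)) + 3))*(9*(-11)) = ((32 - 2) + (0*(6 + 1) + 3))*(-99) = (30 + (0*7 + 3))*(-99) = (30 + (0 + 3))*(-99) = (30 + 3)*(-99) = 33*(-99) = -3267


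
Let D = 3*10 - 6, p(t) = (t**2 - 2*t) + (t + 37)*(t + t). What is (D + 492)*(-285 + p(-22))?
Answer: -215172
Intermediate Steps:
p(t) = t**2 - 2*t + 2*t*(37 + t) (p(t) = (t**2 - 2*t) + (37 + t)*(2*t) = (t**2 - 2*t) + 2*t*(37 + t) = t**2 - 2*t + 2*t*(37 + t))
D = 24 (D = 30 - 6 = 24)
(D + 492)*(-285 + p(-22)) = (24 + 492)*(-285 + 3*(-22)*(24 - 22)) = 516*(-285 + 3*(-22)*2) = 516*(-285 - 132) = 516*(-417) = -215172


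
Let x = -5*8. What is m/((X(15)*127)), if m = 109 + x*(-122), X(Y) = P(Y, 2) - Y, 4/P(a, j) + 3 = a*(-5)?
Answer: -194571/74549 ≈ -2.6100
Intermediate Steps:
x = -40
P(a, j) = 4/(-3 - 5*a) (P(a, j) = 4/(-3 + a*(-5)) = 4/(-3 - 5*a))
X(Y) = -Y - 4/(3 + 5*Y) (X(Y) = -4/(3 + 5*Y) - Y = -Y - 4/(3 + 5*Y))
m = 4989 (m = 109 - 40*(-122) = 109 + 4880 = 4989)
m/((X(15)*127)) = 4989/((((-4 - 1*15*(3 + 5*15))/(3 + 5*15))*127)) = 4989/((((-4 - 1*15*(3 + 75))/(3 + 75))*127)) = 4989/((((-4 - 1*15*78)/78)*127)) = 4989/((((-4 - 1170)/78)*127)) = 4989/((((1/78)*(-1174))*127)) = 4989/((-587/39*127)) = 4989/(-74549/39) = 4989*(-39/74549) = -194571/74549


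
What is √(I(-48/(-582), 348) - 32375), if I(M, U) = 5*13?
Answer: 3*I*√3590 ≈ 179.75*I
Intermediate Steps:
I(M, U) = 65
√(I(-48/(-582), 348) - 32375) = √(65 - 32375) = √(-32310) = 3*I*√3590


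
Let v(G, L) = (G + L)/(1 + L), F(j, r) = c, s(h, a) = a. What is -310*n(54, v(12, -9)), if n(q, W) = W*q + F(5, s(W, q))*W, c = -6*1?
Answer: 5580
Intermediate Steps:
c = -6
F(j, r) = -6
v(G, L) = (G + L)/(1 + L)
n(q, W) = -6*W + W*q (n(q, W) = W*q - 6*W = -6*W + W*q)
-310*n(54, v(12, -9)) = -310*(12 - 9)/(1 - 9)*(-6 + 54) = -310*3/(-8)*48 = -310*(-1/8*3)*48 = -(-465)*48/4 = -310*(-18) = 5580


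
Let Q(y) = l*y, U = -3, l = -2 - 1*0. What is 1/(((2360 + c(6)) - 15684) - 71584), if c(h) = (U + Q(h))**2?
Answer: -1/84683 ≈ -1.1809e-5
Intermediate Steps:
l = -2 (l = -2 + 0 = -2)
Q(y) = -2*y
c(h) = (-3 - 2*h)**2
1/(((2360 + c(6)) - 15684) - 71584) = 1/(((2360 + (3 + 2*6)**2) - 15684) - 71584) = 1/(((2360 + (3 + 12)**2) - 15684) - 71584) = 1/(((2360 + 15**2) - 15684) - 71584) = 1/(((2360 + 225) - 15684) - 71584) = 1/((2585 - 15684) - 71584) = 1/(-13099 - 71584) = 1/(-84683) = -1/84683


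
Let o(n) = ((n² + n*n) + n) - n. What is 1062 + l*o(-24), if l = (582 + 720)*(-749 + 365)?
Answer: -575962074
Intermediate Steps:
o(n) = 2*n² (o(n) = ((n² + n²) + n) - n = (2*n² + n) - n = (n + 2*n²) - n = 2*n²)
l = -499968 (l = 1302*(-384) = -499968)
1062 + l*o(-24) = 1062 - 999936*(-24)² = 1062 - 999936*576 = 1062 - 499968*1152 = 1062 - 575963136 = -575962074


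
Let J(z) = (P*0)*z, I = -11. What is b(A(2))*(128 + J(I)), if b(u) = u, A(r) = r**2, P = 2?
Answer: 512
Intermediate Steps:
J(z) = 0 (J(z) = (2*0)*z = 0*z = 0)
b(A(2))*(128 + J(I)) = 2**2*(128 + 0) = 4*128 = 512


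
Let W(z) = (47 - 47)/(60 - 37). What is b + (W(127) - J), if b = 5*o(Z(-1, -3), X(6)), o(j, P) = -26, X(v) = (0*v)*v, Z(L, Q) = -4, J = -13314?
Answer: 13184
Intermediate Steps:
W(z) = 0 (W(z) = 0/23 = 0*(1/23) = 0)
X(v) = 0 (X(v) = 0*v = 0)
b = -130 (b = 5*(-26) = -130)
b + (W(127) - J) = -130 + (0 - 1*(-13314)) = -130 + (0 + 13314) = -130 + 13314 = 13184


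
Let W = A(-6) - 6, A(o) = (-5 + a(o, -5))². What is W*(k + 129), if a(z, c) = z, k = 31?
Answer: 18400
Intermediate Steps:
A(o) = (-5 + o)²
W = 115 (W = (-5 - 6)² - 6 = (-11)² - 6 = 121 - 6 = 115)
W*(k + 129) = 115*(31 + 129) = 115*160 = 18400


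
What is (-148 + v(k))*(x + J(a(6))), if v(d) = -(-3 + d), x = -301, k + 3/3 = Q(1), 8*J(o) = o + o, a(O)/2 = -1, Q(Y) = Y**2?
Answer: 87435/2 ≈ 43718.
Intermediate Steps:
a(O) = -2 (a(O) = 2*(-1) = -2)
J(o) = o/4 (J(o) = (o + o)/8 = (2*o)/8 = o/4)
k = 0 (k = -1 + 1**2 = -1 + 1 = 0)
v(d) = 3 - d
(-148 + v(k))*(x + J(a(6))) = (-148 + (3 - 1*0))*(-301 + (1/4)*(-2)) = (-148 + (3 + 0))*(-301 - 1/2) = (-148 + 3)*(-603/2) = -145*(-603/2) = 87435/2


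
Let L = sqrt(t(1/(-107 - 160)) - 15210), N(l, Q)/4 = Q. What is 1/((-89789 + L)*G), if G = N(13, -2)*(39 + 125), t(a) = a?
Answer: 3424809/403454111155648 + I*sqrt(22128693)/403454111155648 ≈ 8.4887e-9 + 1.166e-11*I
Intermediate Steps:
N(l, Q) = 4*Q
L = 7*I*sqrt(22128693)/267 (L = sqrt(1/(-107 - 160) - 15210) = sqrt(1/(-267) - 15210) = sqrt(-1/267 - 15210) = sqrt(-4061071/267) = 7*I*sqrt(22128693)/267 ≈ 123.33*I)
G = -1312 (G = (4*(-2))*(39 + 125) = -8*164 = -1312)
1/((-89789 + L)*G) = 1/(-89789 + 7*I*sqrt(22128693)/267*(-1312)) = -1/1312/(-89789 + 7*I*sqrt(22128693)/267) = -1/(1312*(-89789 + 7*I*sqrt(22128693)/267))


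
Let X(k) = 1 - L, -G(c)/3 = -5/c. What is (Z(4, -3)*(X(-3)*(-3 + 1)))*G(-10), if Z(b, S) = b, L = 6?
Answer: -60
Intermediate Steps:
G(c) = 15/c (G(c) = -(-15)/c = 15/c)
X(k) = -5 (X(k) = 1 - 1*6 = 1 - 6 = -5)
(Z(4, -3)*(X(-3)*(-3 + 1)))*G(-10) = (4*(-5*(-3 + 1)))*(15/(-10)) = (4*(-5*(-2)))*(15*(-⅒)) = (4*10)*(-3/2) = 40*(-3/2) = -60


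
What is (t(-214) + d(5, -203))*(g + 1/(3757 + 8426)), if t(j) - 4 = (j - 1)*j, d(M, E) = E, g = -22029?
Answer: -12294724387166/12183 ≈ -1.0092e+9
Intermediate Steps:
t(j) = 4 + j*(-1 + j) (t(j) = 4 + (j - 1)*j = 4 + (-1 + j)*j = 4 + j*(-1 + j))
(t(-214) + d(5, -203))*(g + 1/(3757 + 8426)) = ((4 + (-214)² - 1*(-214)) - 203)*(-22029 + 1/(3757 + 8426)) = ((4 + 45796 + 214) - 203)*(-22029 + 1/12183) = (46014 - 203)*(-22029 + 1/12183) = 45811*(-268379306/12183) = -12294724387166/12183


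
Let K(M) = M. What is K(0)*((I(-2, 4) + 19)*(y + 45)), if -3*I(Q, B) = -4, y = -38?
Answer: 0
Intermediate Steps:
I(Q, B) = 4/3 (I(Q, B) = -⅓*(-4) = 4/3)
K(0)*((I(-2, 4) + 19)*(y + 45)) = 0*((4/3 + 19)*(-38 + 45)) = 0*((61/3)*7) = 0*(427/3) = 0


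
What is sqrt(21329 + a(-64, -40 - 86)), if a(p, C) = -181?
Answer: 2*sqrt(5287) ≈ 145.42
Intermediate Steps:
sqrt(21329 + a(-64, -40 - 86)) = sqrt(21329 - 181) = sqrt(21148) = 2*sqrt(5287)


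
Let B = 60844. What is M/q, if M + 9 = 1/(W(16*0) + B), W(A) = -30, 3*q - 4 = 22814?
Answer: -547325/462551284 ≈ -0.0011833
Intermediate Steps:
q = 7606 (q = 4/3 + (⅓)*22814 = 4/3 + 22814/3 = 7606)
M = -547325/60814 (M = -9 + 1/(-30 + 60844) = -9 + 1/60814 = -547325/60814 ≈ -9.0000)
M/q = -547325/60814/7606 = -547325/60814*1/7606 = -547325/462551284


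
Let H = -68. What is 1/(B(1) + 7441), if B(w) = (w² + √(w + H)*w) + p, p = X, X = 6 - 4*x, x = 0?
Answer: 7448/55472771 - I*√67/55472771 ≈ 0.00013426 - 1.4756e-7*I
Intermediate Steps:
X = 6 (X = 6 - 4*0 = 6 + 0 = 6)
p = 6
B(w) = 6 + w² + w*√(-68 + w) (B(w) = (w² + √(w - 68)*w) + 6 = (w² + √(-68 + w)*w) + 6 = (w² + w*√(-68 + w)) + 6 = 6 + w² + w*√(-68 + w))
1/(B(1) + 7441) = 1/((6 + 1² + 1*√(-68 + 1)) + 7441) = 1/((6 + 1 + 1*√(-67)) + 7441) = 1/((6 + 1 + 1*(I*√67)) + 7441) = 1/((6 + 1 + I*√67) + 7441) = 1/((7 + I*√67) + 7441) = 1/(7448 + I*√67)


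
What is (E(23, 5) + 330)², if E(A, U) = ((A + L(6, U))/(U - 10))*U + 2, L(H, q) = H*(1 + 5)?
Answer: 74529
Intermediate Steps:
L(H, q) = 6*H (L(H, q) = H*6 = 6*H)
E(A, U) = 2 + U*(36 + A)/(-10 + U) (E(A, U) = ((A + 6*6)/(U - 10))*U + 2 = ((A + 36)/(-10 + U))*U + 2 = ((36 + A)/(-10 + U))*U + 2 = U*(36 + A)/(-10 + U) + 2 = 2 + U*(36 + A)/(-10 + U))
(E(23, 5) + 330)² = ((-20 + 38*5 + 23*5)/(-10 + 5) + 330)² = ((-20 + 190 + 115)/(-5) + 330)² = (-⅕*285 + 330)² = (-57 + 330)² = 273² = 74529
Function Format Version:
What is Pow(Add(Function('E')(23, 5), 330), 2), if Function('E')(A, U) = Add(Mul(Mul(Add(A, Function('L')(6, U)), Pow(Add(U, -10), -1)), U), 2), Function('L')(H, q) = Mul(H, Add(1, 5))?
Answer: 74529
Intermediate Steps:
Function('L')(H, q) = Mul(6, H) (Function('L')(H, q) = Mul(H, 6) = Mul(6, H))
Function('E')(A, U) = Add(2, Mul(U, Pow(Add(-10, U), -1), Add(36, A))) (Function('E')(A, U) = Add(Mul(Mul(Add(A, Mul(6, 6)), Pow(Add(U, -10), -1)), U), 2) = Add(Mul(Mul(Add(A, 36), Pow(Add(-10, U), -1)), U), 2) = Add(Mul(Mul(Add(36, A), Pow(Add(-10, U), -1)), U), 2) = Add(Mul(Mul(Pow(Add(-10, U), -1), Add(36, A)), U), 2) = Add(Mul(U, Pow(Add(-10, U), -1), Add(36, A)), 2) = Add(2, Mul(U, Pow(Add(-10, U), -1), Add(36, A))))
Pow(Add(Function('E')(23, 5), 330), 2) = Pow(Add(Mul(Pow(Add(-10, 5), -1), Add(-20, Mul(38, 5), Mul(23, 5))), 330), 2) = Pow(Add(Mul(Pow(-5, -1), Add(-20, 190, 115)), 330), 2) = Pow(Add(Mul(Rational(-1, 5), 285), 330), 2) = Pow(Add(-57, 330), 2) = Pow(273, 2) = 74529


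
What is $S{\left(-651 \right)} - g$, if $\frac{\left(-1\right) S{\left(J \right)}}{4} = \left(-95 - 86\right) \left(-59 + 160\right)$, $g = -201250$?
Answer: $274374$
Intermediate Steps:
$S{\left(J \right)} = 73124$ ($S{\left(J \right)} = - 4 \left(-95 - 86\right) \left(-59 + 160\right) = - 4 \left(\left(-181\right) 101\right) = \left(-4\right) \left(-18281\right) = 73124$)
$S{\left(-651 \right)} - g = 73124 - -201250 = 73124 + 201250 = 274374$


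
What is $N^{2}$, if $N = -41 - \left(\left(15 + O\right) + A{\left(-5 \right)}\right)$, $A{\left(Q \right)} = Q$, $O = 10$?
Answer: $3721$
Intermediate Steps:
$N = -61$ ($N = -41 - \left(\left(15 + 10\right) - 5\right) = -41 - \left(25 - 5\right) = -41 - 20 = -61$)
$N^{2} = \left(-61\right)^{2} = 3721$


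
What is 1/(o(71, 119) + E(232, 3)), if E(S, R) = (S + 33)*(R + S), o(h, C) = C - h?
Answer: 1/62323 ≈ 1.6045e-5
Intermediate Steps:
E(S, R) = (33 + S)*(R + S)
1/(o(71, 119) + E(232, 3)) = 1/((119 - 1*71) + (232² + 33*3 + 33*232 + 3*232)) = 1/((119 - 71) + (53824 + 99 + 7656 + 696)) = 1/(48 + 62275) = 1/62323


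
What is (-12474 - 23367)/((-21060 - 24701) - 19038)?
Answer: 35841/64799 ≈ 0.55311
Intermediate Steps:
(-12474 - 23367)/((-21060 - 24701) - 19038) = -35841/(-45761 - 19038) = -35841/(-64799) = -35841*(-1/64799) = 35841/64799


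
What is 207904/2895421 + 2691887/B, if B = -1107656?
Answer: -687623639673/291557313016 ≈ -2.3585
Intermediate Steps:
207904/2895421 + 2691887/B = 207904/2895421 + 2691887/(-1107656) = 207904*(1/2895421) + 2691887*(-1/1107656) = 207904/2895421 - 244717/100696 = -687623639673/291557313016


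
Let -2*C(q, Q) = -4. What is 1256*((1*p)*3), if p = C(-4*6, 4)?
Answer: 7536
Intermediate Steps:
C(q, Q) = 2 (C(q, Q) = -1/2*(-4) = 2)
p = 2
1256*((1*p)*3) = 1256*((1*2)*3) = 1256*(2*3) = 1256*6 = 7536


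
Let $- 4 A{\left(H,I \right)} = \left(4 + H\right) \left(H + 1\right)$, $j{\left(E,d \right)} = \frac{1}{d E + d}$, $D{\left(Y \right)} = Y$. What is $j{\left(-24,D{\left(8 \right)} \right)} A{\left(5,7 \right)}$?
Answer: $\frac{27}{368} \approx 0.07337$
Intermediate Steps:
$j{\left(E,d \right)} = \frac{1}{d + E d}$ ($j{\left(E,d \right)} = \frac{1}{E d + d} = \frac{1}{d + E d}$)
$A{\left(H,I \right)} = - \frac{\left(1 + H\right) \left(4 + H\right)}{4}$ ($A{\left(H,I \right)} = - \frac{\left(4 + H\right) \left(H + 1\right)}{4} = - \frac{\left(4 + H\right) \left(1 + H\right)}{4} = - \frac{\left(1 + H\right) \left(4 + H\right)}{4}$)
$j{\left(-24,D{\left(8 \right)} \right)} A{\left(5,7 \right)} = \frac{1}{8 \left(1 - 24\right)} \left(-1 - \frac{25}{4} - \frac{5^{2}}{4}\right) = \frac{1}{8 \left(-23\right)} \left(-1 - \frac{25}{4} - \frac{25}{4}\right) = \frac{1}{8} \left(- \frac{1}{23}\right) \left(-1 - \frac{25}{4} - \frac{25}{4}\right) = \left(- \frac{1}{184}\right) \left(- \frac{27}{2}\right) = \frac{27}{368}$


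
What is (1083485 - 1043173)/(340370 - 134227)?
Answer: 40312/206143 ≈ 0.19555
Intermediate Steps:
(1083485 - 1043173)/(340370 - 134227) = 40312/206143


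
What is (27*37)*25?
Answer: 24975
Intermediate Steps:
(27*37)*25 = 999*25 = 24975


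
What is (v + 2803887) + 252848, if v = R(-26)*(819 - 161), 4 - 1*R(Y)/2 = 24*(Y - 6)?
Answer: 4072687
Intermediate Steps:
R(Y) = 296 - 48*Y (R(Y) = 8 - 48*(Y - 6) = 8 - 48*(-6 + Y) = 8 - 2*(-144 + 24*Y) = 8 + (288 - 48*Y) = 296 - 48*Y)
v = 1015952 (v = (296 - 48*(-26))*(819 - 161) = (296 + 1248)*658 = 1544*658 = 1015952)
(v + 2803887) + 252848 = (1015952 + 2803887) + 252848 = 3819839 + 252848 = 4072687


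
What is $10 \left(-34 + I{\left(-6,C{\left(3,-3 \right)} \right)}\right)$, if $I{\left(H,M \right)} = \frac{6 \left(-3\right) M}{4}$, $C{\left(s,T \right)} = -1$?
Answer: $-295$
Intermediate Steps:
$I{\left(H,M \right)} = - \frac{9 M}{2}$ ($I{\left(H,M \right)} = - 18 M \frac{1}{4} = - \frac{9 M}{2}$)
$10 \left(-34 + I{\left(-6,C{\left(3,-3 \right)} \right)}\right) = 10 \left(-34 - - \frac{9}{2}\right) = 10 \left(-34 + \frac{9}{2}\right) = 10 \left(- \frac{59}{2}\right) = -295$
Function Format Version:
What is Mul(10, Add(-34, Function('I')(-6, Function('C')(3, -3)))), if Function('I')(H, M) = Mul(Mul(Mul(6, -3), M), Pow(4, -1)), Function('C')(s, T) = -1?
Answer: -295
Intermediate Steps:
Function('I')(H, M) = Mul(Rational(-9, 2), M) (Function('I')(H, M) = Mul(Mul(-18, M), Rational(1, 4)) = Mul(Rational(-9, 2), M))
Mul(10, Add(-34, Function('I')(-6, Function('C')(3, -3)))) = Mul(10, Add(-34, Mul(Rational(-9, 2), -1))) = Mul(10, Add(-34, Rational(9, 2))) = Mul(10, Rational(-59, 2)) = -295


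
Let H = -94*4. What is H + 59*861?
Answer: 50423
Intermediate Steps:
H = -376
H + 59*861 = -376 + 59*861 = -376 + 50799 = 50423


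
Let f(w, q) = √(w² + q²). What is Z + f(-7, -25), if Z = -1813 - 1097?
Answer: -2910 + √674 ≈ -2884.0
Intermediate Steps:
f(w, q) = √(q² + w²)
Z = -2910
Z + f(-7, -25) = -2910 + √((-25)² + (-7)²) = -2910 + √(625 + 49) = -2910 + √674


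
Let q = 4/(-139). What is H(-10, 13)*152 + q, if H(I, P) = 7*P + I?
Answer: 1711364/139 ≈ 12312.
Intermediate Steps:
q = -4/139 (q = 4*(-1/139) = -4/139 ≈ -0.028777)
H(I, P) = I + 7*P
H(-10, 13)*152 + q = (-10 + 7*13)*152 - 4/139 = (-10 + 91)*152 - 4/139 = 81*152 - 4/139 = 12312 - 4/139 = 1711364/139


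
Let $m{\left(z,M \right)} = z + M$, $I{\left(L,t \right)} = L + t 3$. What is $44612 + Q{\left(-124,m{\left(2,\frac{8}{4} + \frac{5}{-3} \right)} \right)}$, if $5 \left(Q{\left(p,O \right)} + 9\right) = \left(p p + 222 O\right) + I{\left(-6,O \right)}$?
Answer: $47782$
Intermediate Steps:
$I{\left(L,t \right)} = L + 3 t$
$m{\left(z,M \right)} = M + z$
$Q{\left(p,O \right)} = - \frac{51}{5} + 45 O + \frac{p^{2}}{5}$ ($Q{\left(p,O \right)} = -9 + \frac{\left(p p + 222 O\right) + \left(-6 + 3 O\right)}{5} = -9 + \frac{\left(p^{2} + 222 O\right) + \left(-6 + 3 O\right)}{5} = -9 + \frac{-6 + p^{2} + 225 O}{5} = -9 + \left(- \frac{6}{5} + 45 O + \frac{p^{2}}{5}\right) = - \frac{51}{5} + 45 O + \frac{p^{2}}{5}$)
$44612 + Q{\left(-124,m{\left(2,\frac{8}{4} + \frac{5}{-3} \right)} \right)} = 44612 + \left(- \frac{51}{5} + 45 \left(\left(\frac{8}{4} + \frac{5}{-3}\right) + 2\right) + \frac{\left(-124\right)^{2}}{5}\right) = 44612 + \left(- \frac{51}{5} + 45 \left(\left(8 \cdot \frac{1}{4} + 5 \left(- \frac{1}{3}\right)\right) + 2\right) + \frac{1}{5} \cdot 15376\right) = 44612 + \left(- \frac{51}{5} + 45 \left(\left(2 - \frac{5}{3}\right) + 2\right) + \frac{15376}{5}\right) = 44612 + \left(- \frac{51}{5} + 45 \left(\frac{1}{3} + 2\right) + \frac{15376}{5}\right) = 44612 + \left(- \frac{51}{5} + 45 \cdot \frac{7}{3} + \frac{15376}{5}\right) = 44612 + \left(- \frac{51}{5} + 105 + \frac{15376}{5}\right) = 44612 + 3170 = 47782$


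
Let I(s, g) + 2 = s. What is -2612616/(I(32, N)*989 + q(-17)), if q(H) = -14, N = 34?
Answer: -326577/3707 ≈ -88.097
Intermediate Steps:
I(s, g) = -2 + s
-2612616/(I(32, N)*989 + q(-17)) = -2612616/((-2 + 32)*989 - 14) = -2612616/(30*989 - 14) = -2612616/(29670 - 14) = -2612616/29656 = -2612616*1/29656 = -326577/3707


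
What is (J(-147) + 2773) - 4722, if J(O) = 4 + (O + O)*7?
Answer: -4003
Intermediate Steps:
J(O) = 4 + 14*O (J(O) = 4 + (2*O)*7 = 4 + 14*O)
(J(-147) + 2773) - 4722 = ((4 + 14*(-147)) + 2773) - 4722 = ((4 - 2058) + 2773) - 4722 = (-2054 + 2773) - 4722 = 719 - 4722 = -4003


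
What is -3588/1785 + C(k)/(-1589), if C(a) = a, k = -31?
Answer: -268857/135065 ≈ -1.9906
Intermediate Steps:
-3588/1785 + C(k)/(-1589) = -3588/1785 - 31/(-1589) = -3588*1/1785 - 31*(-1/1589) = -1196/595 + 31/1589 = -268857/135065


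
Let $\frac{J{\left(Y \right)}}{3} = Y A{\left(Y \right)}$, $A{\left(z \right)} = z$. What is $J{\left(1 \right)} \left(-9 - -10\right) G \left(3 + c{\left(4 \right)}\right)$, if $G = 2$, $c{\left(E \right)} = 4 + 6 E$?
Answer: $186$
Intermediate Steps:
$J{\left(Y \right)} = 3 Y^{2}$ ($J{\left(Y \right)} = 3 Y Y = 3 Y^{2}$)
$J{\left(1 \right)} \left(-9 - -10\right) G \left(3 + c{\left(4 \right)}\right) = 3 \cdot 1^{2} \left(-9 - -10\right) 2 \left(3 + \left(4 + 6 \cdot 4\right)\right) = 3 \cdot 1 \left(-9 + 10\right) 2 \left(3 + \left(4 + 24\right)\right) = 3 \cdot 1 \cdot 2 \left(3 + 28\right) = 3 \cdot 2 \cdot 31 = 3 \cdot 62 = 186$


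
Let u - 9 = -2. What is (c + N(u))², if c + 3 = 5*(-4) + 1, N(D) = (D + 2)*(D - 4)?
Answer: 25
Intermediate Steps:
u = 7 (u = 9 - 2 = 7)
N(D) = (-4 + D)*(2 + D) (N(D) = (2 + D)*(-4 + D) = (-4 + D)*(2 + D))
c = -22 (c = -3 + (5*(-4) + 1) = -3 + (-20 + 1) = -3 - 19 = -22)
(c + N(u))² = (-22 + (-8 + 7² - 2*7))² = (-22 + (-8 + 49 - 14))² = (-22 + 27)² = 5² = 25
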